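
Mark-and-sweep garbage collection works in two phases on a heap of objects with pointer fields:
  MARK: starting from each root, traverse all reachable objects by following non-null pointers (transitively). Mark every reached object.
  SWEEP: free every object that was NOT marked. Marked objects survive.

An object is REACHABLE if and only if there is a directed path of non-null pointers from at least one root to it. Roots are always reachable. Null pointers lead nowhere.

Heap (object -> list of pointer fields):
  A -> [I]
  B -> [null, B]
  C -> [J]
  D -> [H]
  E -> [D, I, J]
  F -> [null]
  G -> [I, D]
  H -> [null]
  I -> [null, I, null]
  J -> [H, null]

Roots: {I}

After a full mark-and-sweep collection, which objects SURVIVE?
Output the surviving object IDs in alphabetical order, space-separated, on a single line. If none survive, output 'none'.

Roots: I
Mark I: refs=null I null, marked=I
Unmarked (collected): A B C D E F G H J

Answer: I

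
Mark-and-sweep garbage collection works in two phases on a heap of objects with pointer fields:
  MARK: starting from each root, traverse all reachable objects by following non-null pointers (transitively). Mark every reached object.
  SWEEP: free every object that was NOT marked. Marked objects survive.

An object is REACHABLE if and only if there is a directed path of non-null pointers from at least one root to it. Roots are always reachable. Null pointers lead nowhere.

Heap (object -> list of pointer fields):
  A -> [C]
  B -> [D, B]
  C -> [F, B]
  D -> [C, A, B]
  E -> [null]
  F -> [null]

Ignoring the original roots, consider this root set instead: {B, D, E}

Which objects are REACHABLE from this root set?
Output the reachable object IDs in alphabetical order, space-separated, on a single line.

Answer: A B C D E F

Derivation:
Roots: B D E
Mark B: refs=D B, marked=B
Mark D: refs=C A B, marked=B D
Mark E: refs=null, marked=B D E
Mark C: refs=F B, marked=B C D E
Mark A: refs=C, marked=A B C D E
Mark F: refs=null, marked=A B C D E F
Unmarked (collected): (none)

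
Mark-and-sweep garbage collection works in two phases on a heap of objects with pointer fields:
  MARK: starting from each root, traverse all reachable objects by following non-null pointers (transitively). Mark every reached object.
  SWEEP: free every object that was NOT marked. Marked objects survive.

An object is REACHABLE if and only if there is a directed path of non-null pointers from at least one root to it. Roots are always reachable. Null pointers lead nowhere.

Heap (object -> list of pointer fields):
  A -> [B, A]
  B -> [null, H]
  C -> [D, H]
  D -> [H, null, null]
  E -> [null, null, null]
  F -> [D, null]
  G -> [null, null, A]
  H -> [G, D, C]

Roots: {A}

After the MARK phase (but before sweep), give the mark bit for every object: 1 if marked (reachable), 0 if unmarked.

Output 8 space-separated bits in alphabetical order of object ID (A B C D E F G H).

Answer: 1 1 1 1 0 0 1 1

Derivation:
Roots: A
Mark A: refs=B A, marked=A
Mark B: refs=null H, marked=A B
Mark H: refs=G D C, marked=A B H
Mark G: refs=null null A, marked=A B G H
Mark D: refs=H null null, marked=A B D G H
Mark C: refs=D H, marked=A B C D G H
Unmarked (collected): E F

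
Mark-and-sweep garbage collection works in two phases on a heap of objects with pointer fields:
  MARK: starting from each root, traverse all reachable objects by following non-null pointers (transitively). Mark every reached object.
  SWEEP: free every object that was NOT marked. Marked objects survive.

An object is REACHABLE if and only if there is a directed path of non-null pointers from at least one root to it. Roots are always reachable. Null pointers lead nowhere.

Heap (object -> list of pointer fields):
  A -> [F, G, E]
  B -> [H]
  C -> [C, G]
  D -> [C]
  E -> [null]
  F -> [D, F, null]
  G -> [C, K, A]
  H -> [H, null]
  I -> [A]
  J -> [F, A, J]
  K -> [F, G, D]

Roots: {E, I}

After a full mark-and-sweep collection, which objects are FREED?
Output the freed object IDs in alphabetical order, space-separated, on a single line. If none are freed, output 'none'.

Roots: E I
Mark E: refs=null, marked=E
Mark I: refs=A, marked=E I
Mark A: refs=F G E, marked=A E I
Mark F: refs=D F null, marked=A E F I
Mark G: refs=C K A, marked=A E F G I
Mark D: refs=C, marked=A D E F G I
Mark C: refs=C G, marked=A C D E F G I
Mark K: refs=F G D, marked=A C D E F G I K
Unmarked (collected): B H J

Answer: B H J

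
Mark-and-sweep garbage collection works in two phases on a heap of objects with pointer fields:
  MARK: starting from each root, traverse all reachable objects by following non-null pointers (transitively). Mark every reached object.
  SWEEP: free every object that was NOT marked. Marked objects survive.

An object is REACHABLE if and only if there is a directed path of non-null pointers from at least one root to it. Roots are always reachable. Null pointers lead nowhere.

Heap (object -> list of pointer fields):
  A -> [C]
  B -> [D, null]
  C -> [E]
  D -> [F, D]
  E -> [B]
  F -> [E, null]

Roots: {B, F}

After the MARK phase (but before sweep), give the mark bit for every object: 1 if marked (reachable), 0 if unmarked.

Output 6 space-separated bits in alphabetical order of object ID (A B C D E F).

Answer: 0 1 0 1 1 1

Derivation:
Roots: B F
Mark B: refs=D null, marked=B
Mark F: refs=E null, marked=B F
Mark D: refs=F D, marked=B D F
Mark E: refs=B, marked=B D E F
Unmarked (collected): A C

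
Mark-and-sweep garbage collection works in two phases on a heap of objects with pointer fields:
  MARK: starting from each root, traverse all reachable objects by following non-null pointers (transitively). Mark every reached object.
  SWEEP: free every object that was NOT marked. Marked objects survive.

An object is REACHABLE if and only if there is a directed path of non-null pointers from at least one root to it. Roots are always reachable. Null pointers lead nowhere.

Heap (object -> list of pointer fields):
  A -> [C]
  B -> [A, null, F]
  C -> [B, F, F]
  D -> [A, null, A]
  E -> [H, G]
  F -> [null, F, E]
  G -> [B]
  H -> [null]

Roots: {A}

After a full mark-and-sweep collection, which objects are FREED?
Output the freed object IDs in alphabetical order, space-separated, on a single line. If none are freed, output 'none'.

Roots: A
Mark A: refs=C, marked=A
Mark C: refs=B F F, marked=A C
Mark B: refs=A null F, marked=A B C
Mark F: refs=null F E, marked=A B C F
Mark E: refs=H G, marked=A B C E F
Mark H: refs=null, marked=A B C E F H
Mark G: refs=B, marked=A B C E F G H
Unmarked (collected): D

Answer: D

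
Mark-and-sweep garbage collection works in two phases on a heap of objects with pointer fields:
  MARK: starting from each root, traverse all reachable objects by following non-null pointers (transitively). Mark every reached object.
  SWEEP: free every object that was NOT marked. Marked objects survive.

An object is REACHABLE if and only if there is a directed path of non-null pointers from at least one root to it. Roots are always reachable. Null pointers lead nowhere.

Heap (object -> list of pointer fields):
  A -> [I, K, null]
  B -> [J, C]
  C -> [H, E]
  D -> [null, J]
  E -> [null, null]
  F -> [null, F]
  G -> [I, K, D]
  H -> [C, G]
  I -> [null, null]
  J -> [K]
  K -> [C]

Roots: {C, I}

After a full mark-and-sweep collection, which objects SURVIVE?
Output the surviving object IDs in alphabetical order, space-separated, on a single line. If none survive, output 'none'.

Roots: C I
Mark C: refs=H E, marked=C
Mark I: refs=null null, marked=C I
Mark H: refs=C G, marked=C H I
Mark E: refs=null null, marked=C E H I
Mark G: refs=I K D, marked=C E G H I
Mark K: refs=C, marked=C E G H I K
Mark D: refs=null J, marked=C D E G H I K
Mark J: refs=K, marked=C D E G H I J K
Unmarked (collected): A B F

Answer: C D E G H I J K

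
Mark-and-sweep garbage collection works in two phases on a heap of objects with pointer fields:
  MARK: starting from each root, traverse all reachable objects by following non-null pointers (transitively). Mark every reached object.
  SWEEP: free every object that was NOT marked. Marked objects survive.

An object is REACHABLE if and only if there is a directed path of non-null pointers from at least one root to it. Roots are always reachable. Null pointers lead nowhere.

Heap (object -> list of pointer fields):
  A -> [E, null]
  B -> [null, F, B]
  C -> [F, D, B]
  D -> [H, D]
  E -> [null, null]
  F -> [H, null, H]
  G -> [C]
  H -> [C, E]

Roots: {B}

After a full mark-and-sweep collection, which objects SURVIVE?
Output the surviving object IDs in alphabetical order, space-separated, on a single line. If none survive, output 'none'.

Roots: B
Mark B: refs=null F B, marked=B
Mark F: refs=H null H, marked=B F
Mark H: refs=C E, marked=B F H
Mark C: refs=F D B, marked=B C F H
Mark E: refs=null null, marked=B C E F H
Mark D: refs=H D, marked=B C D E F H
Unmarked (collected): A G

Answer: B C D E F H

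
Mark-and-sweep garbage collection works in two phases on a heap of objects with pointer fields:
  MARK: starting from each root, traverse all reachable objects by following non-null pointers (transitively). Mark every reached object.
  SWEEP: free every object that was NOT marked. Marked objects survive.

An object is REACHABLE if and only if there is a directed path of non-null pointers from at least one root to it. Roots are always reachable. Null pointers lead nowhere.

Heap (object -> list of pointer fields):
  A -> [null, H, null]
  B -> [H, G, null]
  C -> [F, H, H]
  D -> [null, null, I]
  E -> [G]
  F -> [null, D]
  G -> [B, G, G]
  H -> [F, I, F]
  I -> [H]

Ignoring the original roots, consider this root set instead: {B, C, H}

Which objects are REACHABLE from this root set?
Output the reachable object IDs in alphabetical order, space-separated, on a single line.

Answer: B C D F G H I

Derivation:
Roots: B C H
Mark B: refs=H G null, marked=B
Mark C: refs=F H H, marked=B C
Mark H: refs=F I F, marked=B C H
Mark G: refs=B G G, marked=B C G H
Mark F: refs=null D, marked=B C F G H
Mark I: refs=H, marked=B C F G H I
Mark D: refs=null null I, marked=B C D F G H I
Unmarked (collected): A E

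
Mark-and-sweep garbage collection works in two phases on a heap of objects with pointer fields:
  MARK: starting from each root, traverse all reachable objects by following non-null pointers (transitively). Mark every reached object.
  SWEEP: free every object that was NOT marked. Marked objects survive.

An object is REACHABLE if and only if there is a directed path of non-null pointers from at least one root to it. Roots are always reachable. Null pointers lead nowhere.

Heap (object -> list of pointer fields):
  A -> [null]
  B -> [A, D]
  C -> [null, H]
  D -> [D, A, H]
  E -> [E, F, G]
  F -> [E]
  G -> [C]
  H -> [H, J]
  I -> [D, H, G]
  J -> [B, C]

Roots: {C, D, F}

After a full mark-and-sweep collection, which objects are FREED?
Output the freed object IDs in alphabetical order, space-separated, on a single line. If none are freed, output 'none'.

Roots: C D F
Mark C: refs=null H, marked=C
Mark D: refs=D A H, marked=C D
Mark F: refs=E, marked=C D F
Mark H: refs=H J, marked=C D F H
Mark A: refs=null, marked=A C D F H
Mark E: refs=E F G, marked=A C D E F H
Mark J: refs=B C, marked=A C D E F H J
Mark G: refs=C, marked=A C D E F G H J
Mark B: refs=A D, marked=A B C D E F G H J
Unmarked (collected): I

Answer: I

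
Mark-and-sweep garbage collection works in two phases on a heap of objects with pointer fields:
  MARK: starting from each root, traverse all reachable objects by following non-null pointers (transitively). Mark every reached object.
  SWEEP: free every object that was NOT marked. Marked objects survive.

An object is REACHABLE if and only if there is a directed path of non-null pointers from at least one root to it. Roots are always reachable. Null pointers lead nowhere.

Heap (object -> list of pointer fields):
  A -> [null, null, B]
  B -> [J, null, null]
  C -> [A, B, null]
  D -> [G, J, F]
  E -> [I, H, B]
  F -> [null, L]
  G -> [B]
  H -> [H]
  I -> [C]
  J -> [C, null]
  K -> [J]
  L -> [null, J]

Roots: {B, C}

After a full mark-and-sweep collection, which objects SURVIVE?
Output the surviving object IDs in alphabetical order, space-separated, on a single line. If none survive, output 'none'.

Answer: A B C J

Derivation:
Roots: B C
Mark B: refs=J null null, marked=B
Mark C: refs=A B null, marked=B C
Mark J: refs=C null, marked=B C J
Mark A: refs=null null B, marked=A B C J
Unmarked (collected): D E F G H I K L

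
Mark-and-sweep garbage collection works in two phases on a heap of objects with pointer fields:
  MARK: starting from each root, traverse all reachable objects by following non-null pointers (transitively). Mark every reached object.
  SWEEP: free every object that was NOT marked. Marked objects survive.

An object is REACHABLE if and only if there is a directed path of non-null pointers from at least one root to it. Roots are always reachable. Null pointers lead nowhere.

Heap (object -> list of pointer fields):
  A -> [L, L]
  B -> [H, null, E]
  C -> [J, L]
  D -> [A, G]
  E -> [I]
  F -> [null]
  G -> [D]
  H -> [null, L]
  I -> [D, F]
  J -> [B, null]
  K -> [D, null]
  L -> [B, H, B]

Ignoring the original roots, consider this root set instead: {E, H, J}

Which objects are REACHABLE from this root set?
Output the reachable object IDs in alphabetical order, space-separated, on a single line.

Answer: A B D E F G H I J L

Derivation:
Roots: E H J
Mark E: refs=I, marked=E
Mark H: refs=null L, marked=E H
Mark J: refs=B null, marked=E H J
Mark I: refs=D F, marked=E H I J
Mark L: refs=B H B, marked=E H I J L
Mark B: refs=H null E, marked=B E H I J L
Mark D: refs=A G, marked=B D E H I J L
Mark F: refs=null, marked=B D E F H I J L
Mark A: refs=L L, marked=A B D E F H I J L
Mark G: refs=D, marked=A B D E F G H I J L
Unmarked (collected): C K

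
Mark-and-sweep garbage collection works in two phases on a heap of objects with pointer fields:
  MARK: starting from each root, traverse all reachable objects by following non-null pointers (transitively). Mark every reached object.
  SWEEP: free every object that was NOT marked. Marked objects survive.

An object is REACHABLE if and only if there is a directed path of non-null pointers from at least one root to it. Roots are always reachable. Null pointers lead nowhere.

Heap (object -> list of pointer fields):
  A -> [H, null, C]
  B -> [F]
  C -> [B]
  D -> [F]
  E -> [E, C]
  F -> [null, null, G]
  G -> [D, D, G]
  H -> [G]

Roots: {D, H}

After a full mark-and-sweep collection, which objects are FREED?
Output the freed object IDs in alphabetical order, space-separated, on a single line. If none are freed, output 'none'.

Answer: A B C E

Derivation:
Roots: D H
Mark D: refs=F, marked=D
Mark H: refs=G, marked=D H
Mark F: refs=null null G, marked=D F H
Mark G: refs=D D G, marked=D F G H
Unmarked (collected): A B C E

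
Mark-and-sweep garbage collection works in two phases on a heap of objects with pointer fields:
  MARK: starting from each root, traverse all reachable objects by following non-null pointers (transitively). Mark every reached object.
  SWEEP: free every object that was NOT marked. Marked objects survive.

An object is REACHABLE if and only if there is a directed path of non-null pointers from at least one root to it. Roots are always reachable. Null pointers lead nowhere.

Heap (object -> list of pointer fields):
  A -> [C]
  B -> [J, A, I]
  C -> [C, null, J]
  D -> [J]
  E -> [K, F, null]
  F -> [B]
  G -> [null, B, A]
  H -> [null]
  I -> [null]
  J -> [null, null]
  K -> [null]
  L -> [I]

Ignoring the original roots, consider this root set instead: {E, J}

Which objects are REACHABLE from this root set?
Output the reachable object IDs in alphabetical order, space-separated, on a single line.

Answer: A B C E F I J K

Derivation:
Roots: E J
Mark E: refs=K F null, marked=E
Mark J: refs=null null, marked=E J
Mark K: refs=null, marked=E J K
Mark F: refs=B, marked=E F J K
Mark B: refs=J A I, marked=B E F J K
Mark A: refs=C, marked=A B E F J K
Mark I: refs=null, marked=A B E F I J K
Mark C: refs=C null J, marked=A B C E F I J K
Unmarked (collected): D G H L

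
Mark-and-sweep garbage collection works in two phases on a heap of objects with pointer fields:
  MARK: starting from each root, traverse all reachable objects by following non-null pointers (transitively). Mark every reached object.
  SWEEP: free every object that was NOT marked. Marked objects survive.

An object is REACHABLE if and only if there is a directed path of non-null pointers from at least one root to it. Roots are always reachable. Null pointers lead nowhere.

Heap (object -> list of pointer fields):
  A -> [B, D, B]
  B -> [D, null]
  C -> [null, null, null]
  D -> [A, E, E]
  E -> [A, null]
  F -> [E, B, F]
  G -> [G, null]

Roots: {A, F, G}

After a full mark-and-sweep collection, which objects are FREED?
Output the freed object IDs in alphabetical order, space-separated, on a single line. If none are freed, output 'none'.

Answer: C

Derivation:
Roots: A F G
Mark A: refs=B D B, marked=A
Mark F: refs=E B F, marked=A F
Mark G: refs=G null, marked=A F G
Mark B: refs=D null, marked=A B F G
Mark D: refs=A E E, marked=A B D F G
Mark E: refs=A null, marked=A B D E F G
Unmarked (collected): C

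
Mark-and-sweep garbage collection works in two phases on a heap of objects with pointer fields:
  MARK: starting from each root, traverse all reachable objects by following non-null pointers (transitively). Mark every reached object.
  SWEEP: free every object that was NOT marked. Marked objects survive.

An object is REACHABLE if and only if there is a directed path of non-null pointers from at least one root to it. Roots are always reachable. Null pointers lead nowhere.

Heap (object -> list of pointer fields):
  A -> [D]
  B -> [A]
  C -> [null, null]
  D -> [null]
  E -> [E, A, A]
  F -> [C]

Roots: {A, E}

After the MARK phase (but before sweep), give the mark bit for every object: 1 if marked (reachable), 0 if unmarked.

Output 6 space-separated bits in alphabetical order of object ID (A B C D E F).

Answer: 1 0 0 1 1 0

Derivation:
Roots: A E
Mark A: refs=D, marked=A
Mark E: refs=E A A, marked=A E
Mark D: refs=null, marked=A D E
Unmarked (collected): B C F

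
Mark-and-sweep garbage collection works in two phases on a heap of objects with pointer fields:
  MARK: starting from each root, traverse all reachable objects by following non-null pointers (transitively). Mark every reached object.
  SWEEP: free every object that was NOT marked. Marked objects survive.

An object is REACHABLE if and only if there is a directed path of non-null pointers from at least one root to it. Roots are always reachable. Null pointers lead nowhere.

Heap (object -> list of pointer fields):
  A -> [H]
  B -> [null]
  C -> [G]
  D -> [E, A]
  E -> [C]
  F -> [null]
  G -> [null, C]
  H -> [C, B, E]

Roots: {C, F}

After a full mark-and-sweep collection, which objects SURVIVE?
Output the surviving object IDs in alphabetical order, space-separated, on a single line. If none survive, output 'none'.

Roots: C F
Mark C: refs=G, marked=C
Mark F: refs=null, marked=C F
Mark G: refs=null C, marked=C F G
Unmarked (collected): A B D E H

Answer: C F G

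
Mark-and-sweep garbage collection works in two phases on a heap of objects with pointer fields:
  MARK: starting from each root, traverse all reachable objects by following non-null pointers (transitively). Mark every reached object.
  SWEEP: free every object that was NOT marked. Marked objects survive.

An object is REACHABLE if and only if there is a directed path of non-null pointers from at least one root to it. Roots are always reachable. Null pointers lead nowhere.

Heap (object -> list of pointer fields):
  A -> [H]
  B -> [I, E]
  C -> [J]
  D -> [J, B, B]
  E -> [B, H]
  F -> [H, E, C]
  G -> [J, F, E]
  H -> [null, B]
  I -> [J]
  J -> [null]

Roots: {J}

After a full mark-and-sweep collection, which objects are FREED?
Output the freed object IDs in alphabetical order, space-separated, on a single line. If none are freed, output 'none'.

Roots: J
Mark J: refs=null, marked=J
Unmarked (collected): A B C D E F G H I

Answer: A B C D E F G H I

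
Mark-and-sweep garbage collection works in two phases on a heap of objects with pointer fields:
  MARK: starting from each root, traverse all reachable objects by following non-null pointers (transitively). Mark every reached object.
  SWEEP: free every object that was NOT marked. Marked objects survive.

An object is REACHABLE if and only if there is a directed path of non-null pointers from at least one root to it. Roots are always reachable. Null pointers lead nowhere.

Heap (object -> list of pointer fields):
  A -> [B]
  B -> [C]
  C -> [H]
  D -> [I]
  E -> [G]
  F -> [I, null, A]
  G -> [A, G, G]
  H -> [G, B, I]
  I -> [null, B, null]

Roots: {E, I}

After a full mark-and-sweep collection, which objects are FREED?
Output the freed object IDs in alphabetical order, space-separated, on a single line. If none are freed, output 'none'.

Answer: D F

Derivation:
Roots: E I
Mark E: refs=G, marked=E
Mark I: refs=null B null, marked=E I
Mark G: refs=A G G, marked=E G I
Mark B: refs=C, marked=B E G I
Mark A: refs=B, marked=A B E G I
Mark C: refs=H, marked=A B C E G I
Mark H: refs=G B I, marked=A B C E G H I
Unmarked (collected): D F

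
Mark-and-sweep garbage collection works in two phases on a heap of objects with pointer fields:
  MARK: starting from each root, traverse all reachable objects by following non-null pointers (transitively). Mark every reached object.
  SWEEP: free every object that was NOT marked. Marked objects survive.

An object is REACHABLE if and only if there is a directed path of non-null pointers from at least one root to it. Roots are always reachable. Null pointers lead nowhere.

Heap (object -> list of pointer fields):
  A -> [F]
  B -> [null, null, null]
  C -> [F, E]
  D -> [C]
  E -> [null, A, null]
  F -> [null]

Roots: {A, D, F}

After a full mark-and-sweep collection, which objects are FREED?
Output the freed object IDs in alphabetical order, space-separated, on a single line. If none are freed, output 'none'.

Answer: B

Derivation:
Roots: A D F
Mark A: refs=F, marked=A
Mark D: refs=C, marked=A D
Mark F: refs=null, marked=A D F
Mark C: refs=F E, marked=A C D F
Mark E: refs=null A null, marked=A C D E F
Unmarked (collected): B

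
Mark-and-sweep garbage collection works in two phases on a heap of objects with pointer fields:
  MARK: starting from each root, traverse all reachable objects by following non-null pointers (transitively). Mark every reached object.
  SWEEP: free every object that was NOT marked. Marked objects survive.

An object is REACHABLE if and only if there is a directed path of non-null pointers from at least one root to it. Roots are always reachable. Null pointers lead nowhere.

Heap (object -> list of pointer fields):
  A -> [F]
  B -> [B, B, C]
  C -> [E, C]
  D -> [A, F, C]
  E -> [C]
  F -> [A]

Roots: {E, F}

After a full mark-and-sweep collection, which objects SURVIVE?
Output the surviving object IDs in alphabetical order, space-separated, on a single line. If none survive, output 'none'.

Answer: A C E F

Derivation:
Roots: E F
Mark E: refs=C, marked=E
Mark F: refs=A, marked=E F
Mark C: refs=E C, marked=C E F
Mark A: refs=F, marked=A C E F
Unmarked (collected): B D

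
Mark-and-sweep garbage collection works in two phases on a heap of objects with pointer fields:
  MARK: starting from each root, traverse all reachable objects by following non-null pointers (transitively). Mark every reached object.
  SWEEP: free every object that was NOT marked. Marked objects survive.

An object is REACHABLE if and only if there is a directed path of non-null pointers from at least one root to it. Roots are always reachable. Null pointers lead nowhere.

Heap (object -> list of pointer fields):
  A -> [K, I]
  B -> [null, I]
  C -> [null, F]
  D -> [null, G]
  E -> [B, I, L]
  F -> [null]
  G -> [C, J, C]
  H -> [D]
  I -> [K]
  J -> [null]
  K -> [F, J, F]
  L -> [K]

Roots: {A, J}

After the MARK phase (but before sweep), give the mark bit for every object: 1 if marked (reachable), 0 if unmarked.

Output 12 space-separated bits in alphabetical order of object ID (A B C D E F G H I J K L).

Answer: 1 0 0 0 0 1 0 0 1 1 1 0

Derivation:
Roots: A J
Mark A: refs=K I, marked=A
Mark J: refs=null, marked=A J
Mark K: refs=F J F, marked=A J K
Mark I: refs=K, marked=A I J K
Mark F: refs=null, marked=A F I J K
Unmarked (collected): B C D E G H L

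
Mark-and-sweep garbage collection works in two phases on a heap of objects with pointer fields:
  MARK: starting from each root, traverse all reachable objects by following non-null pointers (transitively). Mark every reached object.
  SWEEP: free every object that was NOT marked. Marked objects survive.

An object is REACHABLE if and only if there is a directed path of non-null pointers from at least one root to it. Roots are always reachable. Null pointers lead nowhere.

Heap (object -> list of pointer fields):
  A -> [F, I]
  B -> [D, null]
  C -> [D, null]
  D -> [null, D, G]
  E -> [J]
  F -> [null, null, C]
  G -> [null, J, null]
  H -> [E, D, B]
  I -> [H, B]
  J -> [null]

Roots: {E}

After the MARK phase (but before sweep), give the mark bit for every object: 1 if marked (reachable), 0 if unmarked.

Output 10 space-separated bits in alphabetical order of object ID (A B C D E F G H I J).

Roots: E
Mark E: refs=J, marked=E
Mark J: refs=null, marked=E J
Unmarked (collected): A B C D F G H I

Answer: 0 0 0 0 1 0 0 0 0 1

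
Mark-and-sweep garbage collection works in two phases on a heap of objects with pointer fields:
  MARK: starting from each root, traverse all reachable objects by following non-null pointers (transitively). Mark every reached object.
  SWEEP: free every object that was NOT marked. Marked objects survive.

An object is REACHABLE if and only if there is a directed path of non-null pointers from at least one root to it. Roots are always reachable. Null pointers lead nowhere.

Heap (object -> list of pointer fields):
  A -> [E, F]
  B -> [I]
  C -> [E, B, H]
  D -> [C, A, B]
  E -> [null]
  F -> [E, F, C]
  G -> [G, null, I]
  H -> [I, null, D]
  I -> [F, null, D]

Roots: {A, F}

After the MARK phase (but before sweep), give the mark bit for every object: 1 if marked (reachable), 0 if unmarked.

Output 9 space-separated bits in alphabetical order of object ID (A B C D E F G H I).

Roots: A F
Mark A: refs=E F, marked=A
Mark F: refs=E F C, marked=A F
Mark E: refs=null, marked=A E F
Mark C: refs=E B H, marked=A C E F
Mark B: refs=I, marked=A B C E F
Mark H: refs=I null D, marked=A B C E F H
Mark I: refs=F null D, marked=A B C E F H I
Mark D: refs=C A B, marked=A B C D E F H I
Unmarked (collected): G

Answer: 1 1 1 1 1 1 0 1 1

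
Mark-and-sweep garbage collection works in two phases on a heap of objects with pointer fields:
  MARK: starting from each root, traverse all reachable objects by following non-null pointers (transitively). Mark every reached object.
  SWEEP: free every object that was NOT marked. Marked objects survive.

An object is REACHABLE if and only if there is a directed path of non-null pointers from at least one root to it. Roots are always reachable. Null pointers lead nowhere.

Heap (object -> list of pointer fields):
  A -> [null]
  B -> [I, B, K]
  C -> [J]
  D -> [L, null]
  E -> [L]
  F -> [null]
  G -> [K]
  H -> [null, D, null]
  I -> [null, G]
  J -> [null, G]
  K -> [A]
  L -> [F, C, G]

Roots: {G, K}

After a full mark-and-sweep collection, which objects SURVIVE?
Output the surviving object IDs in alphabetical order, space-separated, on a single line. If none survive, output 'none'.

Roots: G K
Mark G: refs=K, marked=G
Mark K: refs=A, marked=G K
Mark A: refs=null, marked=A G K
Unmarked (collected): B C D E F H I J L

Answer: A G K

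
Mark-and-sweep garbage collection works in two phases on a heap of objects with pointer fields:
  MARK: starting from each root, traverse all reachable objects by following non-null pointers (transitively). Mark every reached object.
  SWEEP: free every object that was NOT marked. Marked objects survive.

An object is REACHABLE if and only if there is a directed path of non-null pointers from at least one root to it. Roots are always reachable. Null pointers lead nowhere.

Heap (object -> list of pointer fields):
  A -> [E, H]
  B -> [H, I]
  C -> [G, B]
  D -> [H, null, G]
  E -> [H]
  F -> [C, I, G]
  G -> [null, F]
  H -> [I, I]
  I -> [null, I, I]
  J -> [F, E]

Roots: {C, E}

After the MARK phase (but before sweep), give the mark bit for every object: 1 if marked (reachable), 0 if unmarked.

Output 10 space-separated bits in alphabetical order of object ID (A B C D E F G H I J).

Answer: 0 1 1 0 1 1 1 1 1 0

Derivation:
Roots: C E
Mark C: refs=G B, marked=C
Mark E: refs=H, marked=C E
Mark G: refs=null F, marked=C E G
Mark B: refs=H I, marked=B C E G
Mark H: refs=I I, marked=B C E G H
Mark F: refs=C I G, marked=B C E F G H
Mark I: refs=null I I, marked=B C E F G H I
Unmarked (collected): A D J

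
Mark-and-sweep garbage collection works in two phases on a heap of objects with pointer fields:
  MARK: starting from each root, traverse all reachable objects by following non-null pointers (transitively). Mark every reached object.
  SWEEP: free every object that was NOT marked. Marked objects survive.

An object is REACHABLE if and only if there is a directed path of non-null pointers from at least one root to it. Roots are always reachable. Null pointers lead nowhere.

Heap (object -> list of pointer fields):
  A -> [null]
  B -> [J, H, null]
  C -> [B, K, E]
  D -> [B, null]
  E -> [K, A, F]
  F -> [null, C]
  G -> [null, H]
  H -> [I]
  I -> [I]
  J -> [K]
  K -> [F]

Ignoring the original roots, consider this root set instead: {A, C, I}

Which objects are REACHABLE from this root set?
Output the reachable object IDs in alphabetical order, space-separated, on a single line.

Roots: A C I
Mark A: refs=null, marked=A
Mark C: refs=B K E, marked=A C
Mark I: refs=I, marked=A C I
Mark B: refs=J H null, marked=A B C I
Mark K: refs=F, marked=A B C I K
Mark E: refs=K A F, marked=A B C E I K
Mark J: refs=K, marked=A B C E I J K
Mark H: refs=I, marked=A B C E H I J K
Mark F: refs=null C, marked=A B C E F H I J K
Unmarked (collected): D G

Answer: A B C E F H I J K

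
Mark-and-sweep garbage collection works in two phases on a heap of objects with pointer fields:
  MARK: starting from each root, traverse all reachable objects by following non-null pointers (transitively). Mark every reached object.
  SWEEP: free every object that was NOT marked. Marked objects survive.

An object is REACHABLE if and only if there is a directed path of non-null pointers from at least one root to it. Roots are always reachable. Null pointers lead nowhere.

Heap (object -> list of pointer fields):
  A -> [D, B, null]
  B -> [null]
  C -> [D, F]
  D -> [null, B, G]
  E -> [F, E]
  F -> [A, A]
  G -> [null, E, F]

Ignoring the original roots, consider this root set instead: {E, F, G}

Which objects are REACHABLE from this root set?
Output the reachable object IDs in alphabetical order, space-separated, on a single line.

Roots: E F G
Mark E: refs=F E, marked=E
Mark F: refs=A A, marked=E F
Mark G: refs=null E F, marked=E F G
Mark A: refs=D B null, marked=A E F G
Mark D: refs=null B G, marked=A D E F G
Mark B: refs=null, marked=A B D E F G
Unmarked (collected): C

Answer: A B D E F G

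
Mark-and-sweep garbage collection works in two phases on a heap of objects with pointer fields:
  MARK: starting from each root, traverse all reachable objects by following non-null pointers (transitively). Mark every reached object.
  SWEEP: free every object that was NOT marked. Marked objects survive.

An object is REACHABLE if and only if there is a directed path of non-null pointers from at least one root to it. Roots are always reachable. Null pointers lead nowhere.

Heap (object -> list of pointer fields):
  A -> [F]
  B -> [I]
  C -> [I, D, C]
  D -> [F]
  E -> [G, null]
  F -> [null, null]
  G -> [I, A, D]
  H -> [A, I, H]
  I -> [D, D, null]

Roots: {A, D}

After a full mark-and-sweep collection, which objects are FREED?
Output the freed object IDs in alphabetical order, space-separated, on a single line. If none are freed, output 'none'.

Answer: B C E G H I

Derivation:
Roots: A D
Mark A: refs=F, marked=A
Mark D: refs=F, marked=A D
Mark F: refs=null null, marked=A D F
Unmarked (collected): B C E G H I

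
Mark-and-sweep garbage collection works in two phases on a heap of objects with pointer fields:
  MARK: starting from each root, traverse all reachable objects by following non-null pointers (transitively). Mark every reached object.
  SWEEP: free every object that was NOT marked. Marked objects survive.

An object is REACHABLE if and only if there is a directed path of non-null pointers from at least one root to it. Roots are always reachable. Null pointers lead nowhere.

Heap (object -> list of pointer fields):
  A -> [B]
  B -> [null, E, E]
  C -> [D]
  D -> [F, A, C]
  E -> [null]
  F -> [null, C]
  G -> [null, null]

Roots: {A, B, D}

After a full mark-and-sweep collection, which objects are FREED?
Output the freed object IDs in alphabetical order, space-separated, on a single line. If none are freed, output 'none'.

Answer: G

Derivation:
Roots: A B D
Mark A: refs=B, marked=A
Mark B: refs=null E E, marked=A B
Mark D: refs=F A C, marked=A B D
Mark E: refs=null, marked=A B D E
Mark F: refs=null C, marked=A B D E F
Mark C: refs=D, marked=A B C D E F
Unmarked (collected): G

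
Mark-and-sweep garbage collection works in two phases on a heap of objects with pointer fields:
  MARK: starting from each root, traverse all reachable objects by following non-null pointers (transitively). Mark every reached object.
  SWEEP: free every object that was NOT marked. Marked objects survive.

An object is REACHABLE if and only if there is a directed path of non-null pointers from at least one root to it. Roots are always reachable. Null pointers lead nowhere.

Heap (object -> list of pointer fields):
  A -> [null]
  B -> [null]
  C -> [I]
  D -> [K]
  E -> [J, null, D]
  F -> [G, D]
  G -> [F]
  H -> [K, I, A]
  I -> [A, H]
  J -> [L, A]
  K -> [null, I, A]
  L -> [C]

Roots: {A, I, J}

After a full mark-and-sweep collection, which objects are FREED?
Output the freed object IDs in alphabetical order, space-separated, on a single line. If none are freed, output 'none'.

Roots: A I J
Mark A: refs=null, marked=A
Mark I: refs=A H, marked=A I
Mark J: refs=L A, marked=A I J
Mark H: refs=K I A, marked=A H I J
Mark L: refs=C, marked=A H I J L
Mark K: refs=null I A, marked=A H I J K L
Mark C: refs=I, marked=A C H I J K L
Unmarked (collected): B D E F G

Answer: B D E F G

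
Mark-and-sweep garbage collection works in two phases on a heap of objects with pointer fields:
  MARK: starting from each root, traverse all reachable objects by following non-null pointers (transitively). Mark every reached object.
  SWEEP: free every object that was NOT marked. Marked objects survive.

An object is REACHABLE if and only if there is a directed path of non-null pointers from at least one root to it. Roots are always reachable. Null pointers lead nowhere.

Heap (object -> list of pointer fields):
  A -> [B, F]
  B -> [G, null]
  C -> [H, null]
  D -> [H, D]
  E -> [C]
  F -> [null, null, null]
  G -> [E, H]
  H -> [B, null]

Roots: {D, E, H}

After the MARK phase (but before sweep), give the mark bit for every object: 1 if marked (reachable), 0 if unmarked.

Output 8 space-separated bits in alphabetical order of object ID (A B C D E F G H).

Roots: D E H
Mark D: refs=H D, marked=D
Mark E: refs=C, marked=D E
Mark H: refs=B null, marked=D E H
Mark C: refs=H null, marked=C D E H
Mark B: refs=G null, marked=B C D E H
Mark G: refs=E H, marked=B C D E G H
Unmarked (collected): A F

Answer: 0 1 1 1 1 0 1 1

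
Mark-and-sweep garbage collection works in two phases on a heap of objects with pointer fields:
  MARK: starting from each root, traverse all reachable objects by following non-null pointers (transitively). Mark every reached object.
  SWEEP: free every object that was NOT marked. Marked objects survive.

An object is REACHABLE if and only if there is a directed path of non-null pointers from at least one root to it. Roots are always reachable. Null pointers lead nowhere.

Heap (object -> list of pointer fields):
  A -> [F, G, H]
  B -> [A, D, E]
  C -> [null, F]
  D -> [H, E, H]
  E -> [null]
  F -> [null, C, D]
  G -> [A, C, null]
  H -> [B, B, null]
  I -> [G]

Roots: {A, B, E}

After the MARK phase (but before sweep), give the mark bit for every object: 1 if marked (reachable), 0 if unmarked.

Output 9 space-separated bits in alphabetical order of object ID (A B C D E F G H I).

Roots: A B E
Mark A: refs=F G H, marked=A
Mark B: refs=A D E, marked=A B
Mark E: refs=null, marked=A B E
Mark F: refs=null C D, marked=A B E F
Mark G: refs=A C null, marked=A B E F G
Mark H: refs=B B null, marked=A B E F G H
Mark D: refs=H E H, marked=A B D E F G H
Mark C: refs=null F, marked=A B C D E F G H
Unmarked (collected): I

Answer: 1 1 1 1 1 1 1 1 0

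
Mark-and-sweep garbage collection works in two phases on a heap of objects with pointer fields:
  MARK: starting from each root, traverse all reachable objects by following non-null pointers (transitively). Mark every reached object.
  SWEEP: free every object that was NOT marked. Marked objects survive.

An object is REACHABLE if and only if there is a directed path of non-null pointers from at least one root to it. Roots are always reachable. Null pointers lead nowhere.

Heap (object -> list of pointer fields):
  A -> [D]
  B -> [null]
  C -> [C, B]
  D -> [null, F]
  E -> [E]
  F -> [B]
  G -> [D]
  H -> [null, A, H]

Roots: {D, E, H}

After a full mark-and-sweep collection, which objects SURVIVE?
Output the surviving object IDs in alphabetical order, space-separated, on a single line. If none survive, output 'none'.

Roots: D E H
Mark D: refs=null F, marked=D
Mark E: refs=E, marked=D E
Mark H: refs=null A H, marked=D E H
Mark F: refs=B, marked=D E F H
Mark A: refs=D, marked=A D E F H
Mark B: refs=null, marked=A B D E F H
Unmarked (collected): C G

Answer: A B D E F H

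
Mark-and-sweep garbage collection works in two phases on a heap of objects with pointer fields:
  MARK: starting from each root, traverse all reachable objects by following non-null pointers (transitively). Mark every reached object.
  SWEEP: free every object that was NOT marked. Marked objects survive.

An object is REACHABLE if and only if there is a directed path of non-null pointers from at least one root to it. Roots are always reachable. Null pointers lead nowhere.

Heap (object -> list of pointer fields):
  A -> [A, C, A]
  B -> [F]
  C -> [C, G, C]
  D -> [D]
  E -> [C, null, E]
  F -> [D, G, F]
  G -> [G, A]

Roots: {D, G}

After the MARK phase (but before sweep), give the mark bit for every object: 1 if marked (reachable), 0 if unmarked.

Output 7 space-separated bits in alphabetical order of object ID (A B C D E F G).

Answer: 1 0 1 1 0 0 1

Derivation:
Roots: D G
Mark D: refs=D, marked=D
Mark G: refs=G A, marked=D G
Mark A: refs=A C A, marked=A D G
Mark C: refs=C G C, marked=A C D G
Unmarked (collected): B E F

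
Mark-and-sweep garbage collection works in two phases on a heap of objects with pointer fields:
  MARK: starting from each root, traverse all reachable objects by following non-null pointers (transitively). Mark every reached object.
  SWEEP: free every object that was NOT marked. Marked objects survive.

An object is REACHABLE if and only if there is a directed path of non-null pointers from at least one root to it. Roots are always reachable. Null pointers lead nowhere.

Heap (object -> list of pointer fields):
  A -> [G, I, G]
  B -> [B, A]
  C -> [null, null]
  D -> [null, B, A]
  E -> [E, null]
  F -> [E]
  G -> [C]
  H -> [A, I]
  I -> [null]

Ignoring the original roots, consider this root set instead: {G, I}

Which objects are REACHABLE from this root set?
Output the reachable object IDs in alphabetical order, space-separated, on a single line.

Answer: C G I

Derivation:
Roots: G I
Mark G: refs=C, marked=G
Mark I: refs=null, marked=G I
Mark C: refs=null null, marked=C G I
Unmarked (collected): A B D E F H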